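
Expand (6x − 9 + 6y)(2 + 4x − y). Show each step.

−24x + 24x^2 + 18xy − 18 + 21y − 6y^2

(6x − 9 + 6y)(2 + 4x − y)
= 12x + 24x^2 − 6xy − 18 − 36x + 9y + 12y + 24xy − 6y^2    [distributive law]
= −24x + 24x^2 + 18xy − 18 + 21y − 6y^2    [combine like terms]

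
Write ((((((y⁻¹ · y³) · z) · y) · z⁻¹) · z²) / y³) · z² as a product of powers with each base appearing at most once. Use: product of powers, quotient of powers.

((((((y⁻¹ · y³) · z) · y) · z⁻¹) · z²) / y³) · z²
= (((((y² · z) · y) · z⁻¹) · z²) / y³) · z²    [product of powers]
= z⁴    [quotient of powers; product of powers]

z⁴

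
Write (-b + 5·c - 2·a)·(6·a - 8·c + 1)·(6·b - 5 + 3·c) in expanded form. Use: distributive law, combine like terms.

-36·a·b^2 + 18·a·b + 258·a·b·c + 48·b^2·c - 13·b·c - 216·b·c^2 - 6·b^2 + 5·b - 236·a·c + 138·a·c^2 + 215·c^2 - 120·c^3 - 25·c - 72·a^2·b + 60·a^2 - 36·a^2·c + 10·a

(-b + 5·c - 2·a)·(6·a - 8·c + 1)·(6·b - 5 + 3·c)
= (-6·a·b + 8·b·c - b + 30·a·c - 40·c^2 + 5·c - 12·a^2 + 16·a·c - 2·a)·(6·b - 5 + 3·c)    [distributive law]
= (-6·a·b + 8·b·c - b + 46·a·c - 40·c^2 + 5·c - 12·a^2 - 2·a)·(6·b - 5 + 3·c)    [combine like terms]
= -36·a·b^2 + 30·a·b - 18·a·b·c + 48·b^2·c - 40·b·c + 24·b·c^2 - 6·b^2 + 5·b - 3·b·c + 276·a·b·c - 230·a·c + 138·a·c^2 - 240·b·c^2 + 200·c^2 - 120·c^3 + 30·b·c - 25·c + 15·c^2 - 72·a^2·b + 60·a^2 - 36·a^2·c - 12·a·b + 10·a - 6·a·c    [distributive law]
= -36·a·b^2 + 18·a·b + 258·a·b·c + 48·b^2·c - 13·b·c - 216·b·c^2 - 6·b^2 + 5·b - 236·a·c + 138·a·c^2 + 215·c^2 - 120·c^3 - 25·c - 72·a^2·b + 60·a^2 - 36·a^2·c + 10·a    [combine like terms]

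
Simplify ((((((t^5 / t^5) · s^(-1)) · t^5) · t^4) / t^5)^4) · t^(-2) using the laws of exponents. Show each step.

((((((t^5 / t^5) · s^(-1)) · t^5) · t^4) / t^5)^4) · t^(-2)
= ((((((t^5 / t^5) · s^(-1)) · t^5) · t^4)^4) / ((t^5)^4)) · t^(-2)    [power of a quotient]
= ((((((t^5 / t^5) · s^(-1)) · t^5)^4) · ((t^4)^4)) / ((t^5)^4)) · t^(-2)    [power of a product]
= ((((((t^5 / t^5) · s^(-1))^4) · ((t^5)^4)) · ((t^4)^4)) / ((t^5)^4)) · t^(-2)    [power of a product]
= ((((((t^5 / t^5)^4) · ((s^(-1))^4)) · ((t^5)^4)) · ((t^4)^4)) / ((t^5)^4)) · t^(-2)    [power of a product]
= (((((((t^5)^4) / ((t^5)^4)) · ((s^(-1))^4)) · ((t^5)^4)) · ((t^4)^4)) / ((t^5)^4)) · t^(-2)    [power of a quotient]
= (((((t^20 / ((t^5)^4)) · ((s^(-1))^4)) · ((t^5)^4)) · ((t^4)^4)) / ((t^5)^4)) · t^(-2)    [power of a power]
= (((((t^20 / t^20) · ((s^(-1))^4)) · ((t^5)^4)) · ((t^4)^4)) / ((t^5)^4)) · t^(-2)    [power of a power]
= ((((t^0 · ((s^(-1))^4)) · ((t^5)^4)) · ((t^4)^4)) / ((t^5)^4)) · t^(-2)    [quotient of powers]
= ((((t^0 · s^(-4)) · ((t^5)^4)) · ((t^4)^4)) / ((t^5)^4)) · t^(-2)    [power of a power]
= ((((t^0 · s^(-4)) · t^20) · ((t^4)^4)) / ((t^5)^4)) · t^(-2)    [power of a power]
= ((((t^0 · s^(-4)) · t^20) · t^16) / ((t^5)^4)) · t^(-2)    [power of a power]
= ((((t^0 · s^(-4)) · t^20) · t^16) / t^20) · t^(-2)    [power of a power]
= s^(-4)t^14    [quotient of powers; product of powers]

s^(-4)t^14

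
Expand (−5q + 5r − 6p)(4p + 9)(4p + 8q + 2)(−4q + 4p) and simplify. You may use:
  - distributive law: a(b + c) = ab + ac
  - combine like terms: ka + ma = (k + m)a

448p²q² − 704p³q + 640pq³ + 1168pq² − 1552p²q + 1440q³ + 360q² + 72pq + 320p²qr + 320p³r − 640pq²r + 560pqr + 880p²r − 1440q²r − 360qr + 360pr − 384p⁴ − 1056p³ − 432p²

(−5q + 5r − 6p)(4p + 9)(4p + 8q + 2)(−4q + 4p)
= (−20pq − 45q + 20pr + 45r − 24p² − 54p)(4p + 8q + 2)(−4q + 4p)    [distributive law]
= (−80p²q − 160pq² − 40pq − 180pq − 360q² − 90q + 80p²r + 160pqr + 40pr + 180pr + 360qr + 90r − 96p³ − 192p²q − 48p² − 216p² − 432pq − 108p)(−4q + 4p)    [distributive law]
= (−272p²q − 160pq² − 652pq − 360q² − 90q + 80p²r + 160pqr + 220pr + 360qr + 90r − 96p³ − 264p² − 108p)(−4q + 4p)    [combine like terms]
= 1088p²q² − 1088p³q + 640pq³ − 640p²q² + 2608pq² − 2608p²q + 1440q³ − 1440pq² + 360q² − 360pq − 320p²qr + 320p³r − 640pq²r + 640p²qr − 880pqr + 880p²r − 1440q²r + 1440pqr − 360qr + 360pr + 384p³q − 384p⁴ + 1056p²q − 1056p³ + 432pq − 432p²    [distributive law]
= 448p²q² − 704p³q + 640pq³ + 1168pq² − 1552p²q + 1440q³ + 360q² + 72pq + 320p²qr + 320p³r − 640pq²r + 560pqr + 880p²r − 1440q²r − 360qr + 360pr − 384p⁴ − 1056p³ − 432p²    [combine like terms]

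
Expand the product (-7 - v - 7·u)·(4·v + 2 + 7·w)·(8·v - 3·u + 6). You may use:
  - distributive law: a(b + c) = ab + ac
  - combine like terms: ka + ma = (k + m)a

(-7 - v - 7·u)·(4·v + 2 + 7·w)·(8·v - 3·u + 6)
= (-28·v - 14 - 49·w - 4·v^2 - 2·v - 7·v·w - 28·u·v - 14·u - 49·u·w)·(8·v - 3·u + 6)    [distributive law]
= (-30·v - 14 - 49·w - 4·v^2 - 7·v·w - 28·u·v - 14·u - 49·u·w)·(8·v - 3·u + 6)    [combine like terms]
= -240·v^2 + 90·u·v - 180·v - 112·v + 42·u - 84 - 392·v·w + 147·u·w - 294·w - 32·v^3 + 12·u·v^2 - 24·v^2 - 56·v^2·w + 21·u·v·w - 42·v·w - 224·u·v^2 + 84·u^2·v - 168·u·v - 112·u·v + 42·u^2 - 84·u - 392·u·v·w + 147·u^2·w - 294·u·w    [distributive law]
= -264·v^2 - 190·u·v - 292·v - 42·u - 84 - 434·v·w - 147·u·w - 294·w - 32·v^3 - 212·u·v^2 - 56·v^2·w - 371·u·v·w + 84·u^2·v + 42·u^2 + 147·u^2·w    [combine like terms]

-264·v^2 - 190·u·v - 292·v - 42·u - 84 - 434·v·w - 147·u·w - 294·w - 32·v^3 - 212·u·v^2 - 56·v^2·w - 371·u·v·w + 84·u^2·v + 42·u^2 + 147·u^2·w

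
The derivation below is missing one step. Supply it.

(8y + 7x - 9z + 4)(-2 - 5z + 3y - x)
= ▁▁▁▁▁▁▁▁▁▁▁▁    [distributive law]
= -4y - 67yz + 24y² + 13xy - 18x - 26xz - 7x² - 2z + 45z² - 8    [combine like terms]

Applying distributive law to the line above:

-16y - 40yz + 24y² - 8xy - 14x - 35xz + 21xy - 7x² + 18z + 45z² - 27yz + 9xz - 8 - 20z + 12y - 4x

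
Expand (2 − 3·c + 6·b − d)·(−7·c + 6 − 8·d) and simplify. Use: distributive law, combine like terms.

−32·c + 12 − 22·d + 21·c^2 + 31·c·d − 42·b·c + 36·b − 48·b·d + 8·d^2

(2 − 3·c + 6·b − d)·(−7·c + 6 − 8·d)
= −14·c + 12 − 16·d + 21·c^2 − 18·c + 24·c·d − 42·b·c + 36·b − 48·b·d + 7·c·d − 6·d + 8·d^2    [distributive law]
= −32·c + 12 − 22·d + 21·c^2 + 31·c·d − 42·b·c + 36·b − 48·b·d + 8·d^2    [combine like terms]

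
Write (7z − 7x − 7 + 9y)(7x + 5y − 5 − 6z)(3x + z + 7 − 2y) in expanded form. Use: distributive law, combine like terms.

224x^2z − 35xz^2 + 644xz − 211xyz + 65yz^2 − 227yz + 83y^2z − 287z^2 + 84z − 42z^3 − 147x^3 − 385x^2 + 182x^2y − 16xy + 79xy^2 + 7x − 630y + 475y^2 + 245 − 90y^3

(7z − 7x − 7 + 9y)(7x + 5y − 5 − 6z)(3x + z + 7 − 2y)
= (49xz + 35yz − 35z − 42z^2 − 49x^2 − 35xy + 35x + 42xz − 49x − 35y + 35 + 42z + 63xy + 45y^2 − 45y − 54yz)(3x + z + 7 − 2y)    [distributive law]
= (91xz − 19yz + 7z − 42z^2 − 49x^2 + 28xy − 14x − 80y + 35 + 45y^2)(3x + z + 7 − 2y)    [combine like terms]
= 273x^2z + 91xz^2 + 637xz − 182xyz − 57xyz − 19yz^2 − 133yz + 38y^2z + 21xz + 7z^2 + 49z − 14yz − 126xz^2 − 42z^3 − 294z^2 + 84yz^2 − 147x^3 − 49x^2z − 343x^2 + 98x^2y + 84x^2y + 28xyz + 196xy − 56xy^2 − 42x^2 − 14xz − 98x + 28xy − 240xy − 80yz − 560y + 160y^2 + 105x + 35z + 245 − 70y + 135xy^2 + 45y^2z + 315y^2 − 90y^3    [distributive law]
= 224x^2z − 35xz^2 + 644xz − 211xyz + 65yz^2 − 227yz + 83y^2z − 287z^2 + 84z − 42z^3 − 147x^3 − 385x^2 + 182x^2y − 16xy + 79xy^2 + 7x − 630y + 475y^2 + 245 − 90y^3    [combine like terms]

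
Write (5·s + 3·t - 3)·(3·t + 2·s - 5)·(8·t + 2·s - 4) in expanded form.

186·s·t^2 + 122·s^2·t - 380·s·t + 20·s^3 - 102·s^2 + 154·s + 72·t^3 - 228·t^2 + 216·t - 60

(5·s + 3·t - 3)·(3·t + 2·s - 5)·(8·t + 2·s - 4)
= (15·s·t + 10·s^2 - 25·s + 9·t^2 + 6·s·t - 15·t - 9·t - 6·s + 15)·(8·t + 2·s - 4)    [distributive law]
= (21·s·t + 10·s^2 - 31·s + 9·t^2 - 24·t + 15)·(8·t + 2·s - 4)    [combine like terms]
= 168·s·t^2 + 42·s^2·t - 84·s·t + 80·s^2·t + 20·s^3 - 40·s^2 - 248·s·t - 62·s^2 + 124·s + 72·t^3 + 18·s·t^2 - 36·t^2 - 192·t^2 - 48·s·t + 96·t + 120·t + 30·s - 60    [distributive law]
= 186·s·t^2 + 122·s^2·t - 380·s·t + 20·s^3 - 102·s^2 + 154·s + 72·t^3 - 228·t^2 + 216·t - 60    [combine like terms]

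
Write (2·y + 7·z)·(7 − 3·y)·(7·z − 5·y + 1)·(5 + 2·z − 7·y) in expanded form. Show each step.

−1155·y·z − 3472·y·z^2 + 1339·y^2·z − 478·y^2 + 682·y^3 + 70·y + 1155·y^2·z^2 − 381·y^3·z − 210·y^4 + 1813·z^2 + 686·z^3 + 245·z − 294·y·z^3

(2·y + 7·z)·(7 − 3·y)·(7·z − 5·y + 1)·(5 + 2·z − 7·y)
= (14·y − 6·y^2 + 49·z − 21·y·z)·(7·z − 5·y + 1)·(5 + 2·z − 7·y)    [distributive law]
= (98·y·z − 70·y^2 + 14·y − 42·y^2·z + 30·y^3 − 6·y^2 + 343·z^2 − 245·y·z + 49·z − 147·y·z^2 + 105·y^2·z − 21·y·z)·(5 + 2·z − 7·y)    [distributive law]
= (−168·y·z − 76·y^2 + 14·y + 63·y^2·z + 30·y^3 + 343·z^2 + 49·z − 147·y·z^2)·(5 + 2·z − 7·y)    [combine like terms]
= −840·y·z − 336·y·z^2 + 1176·y^2·z − 380·y^2 − 152·y^2·z + 532·y^3 + 70·y + 28·y·z − 98·y^2 + 315·y^2·z + 126·y^2·z^2 − 441·y^3·z + 150·y^3 + 60·y^3·z − 210·y^4 + 1715·z^2 + 686·z^3 − 2401·y·z^2 + 245·z + 98·z^2 − 343·y·z − 735·y·z^2 − 294·y·z^3 + 1029·y^2·z^2    [distributive law]
= −1155·y·z − 3472·y·z^2 + 1339·y^2·z − 478·y^2 + 682·y^3 + 70·y + 1155·y^2·z^2 − 381·y^3·z − 210·y^4 + 1813·z^2 + 686·z^3 + 245·z − 294·y·z^3    [combine like terms]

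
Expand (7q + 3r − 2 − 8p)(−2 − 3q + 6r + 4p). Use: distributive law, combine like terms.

−8q − 21q² + 33qr + 52pq − 18r + 18r² − 36pr + 4 + 8p − 32p²

(7q + 3r − 2 − 8p)(−2 − 3q + 6r + 4p)
= −14q − 21q² + 42qr + 28pq − 6r − 9qr + 18r² + 12pr + 4 + 6q − 12r − 8p + 16p + 24pq − 48pr − 32p²    [distributive law]
= −8q − 21q² + 33qr + 52pq − 18r + 18r² − 36pr + 4 + 8p − 32p²    [combine like terms]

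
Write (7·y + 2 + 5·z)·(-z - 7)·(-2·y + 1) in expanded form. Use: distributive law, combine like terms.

(7·y + 2 + 5·z)·(-z - 7)·(-2·y + 1)
= (-7·y·z - 49·y - 2·z - 14 - 5·z^2 - 35·z)·(-2·y + 1)    [distributive law]
= (-7·y·z - 49·y - 37·z - 14 - 5·z^2)·(-2·y + 1)    [combine like terms]
= 14·y^2·z - 7·y·z + 98·y^2 - 49·y + 74·y·z - 37·z + 28·y - 14 + 10·y·z^2 - 5·z^2    [distributive law]
= 14·y^2·z + 67·y·z + 98·y^2 - 21·y - 37·z - 14 + 10·y·z^2 - 5·z^2    [combine like terms]

14·y^2·z + 67·y·z + 98·y^2 - 21·y - 37·z - 14 + 10·y·z^2 - 5·z^2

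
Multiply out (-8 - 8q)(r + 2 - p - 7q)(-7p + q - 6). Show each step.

56pr + 40qr + 48r + 64p - 256q + 96 - 56p^2 - 320pq - 296q^2 + 56pqr - 8q^2r - 56p^2q - 384pq^2 + 56q^3

(-8 - 8q)(r + 2 - p - 7q)(-7p + q - 6)
= (-8r - 16 + 8p + 56q - 8qr - 16q + 8pq + 56q^2)(-7p + q - 6)    [distributive law]
= (-8r - 16 + 8p + 40q - 8qr + 8pq + 56q^2)(-7p + q - 6)    [combine like terms]
= 56pr - 8qr + 48r + 112p - 16q + 96 - 56p^2 + 8pq - 48p - 280pq + 40q^2 - 240q + 56pqr - 8q^2r + 48qr - 56p^2q + 8pq^2 - 48pq - 392pq^2 + 56q^3 - 336q^2    [distributive law]
= 56pr + 40qr + 48r + 64p - 256q + 96 - 56p^2 - 320pq - 296q^2 + 56pqr - 8q^2r - 56p^2q - 384pq^2 + 56q^3    [combine like terms]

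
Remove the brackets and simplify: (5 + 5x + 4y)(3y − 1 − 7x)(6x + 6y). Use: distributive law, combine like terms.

−174xy + 66y^2 − 30x − 30y − 240x^2 − 288x^2y − 6xy^2 − 210x^3 + 72y^3

(5 + 5x + 4y)(3y − 1 − 7x)(6x + 6y)
= (15y − 5 − 35x + 15xy − 5x − 35x^2 + 12y^2 − 4y − 28xy)(6x + 6y)    [distributive law]
= (11y − 5 − 40x − 13xy − 35x^2 + 12y^2)(6x + 6y)    [combine like terms]
= 66xy + 66y^2 − 30x − 30y − 240x^2 − 240xy − 78x^2y − 78xy^2 − 210x^3 − 210x^2y + 72xy^2 + 72y^3    [distributive law]
= −174xy + 66y^2 − 30x − 30y − 240x^2 − 288x^2y − 6xy^2 − 210x^3 + 72y^3    [combine like terms]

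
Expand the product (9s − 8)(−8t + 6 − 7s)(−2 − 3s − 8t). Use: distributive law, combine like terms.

−928st + 720s^2t + 576st^2 − 76s − 204s^2 + 189s^3 + 256t − 512t^2 + 96

(9s − 8)(−8t + 6 − 7s)(−2 − 3s − 8t)
= (−72st + 54s − 63s^2 + 64t − 48 + 56s)(−2 − 3s − 8t)    [distributive law]
= (−72st + 110s − 63s^2 + 64t − 48)(−2 − 3s − 8t)    [combine like terms]
= 144st + 216s^2t + 576st^2 − 220s − 330s^2 − 880st + 126s^2 + 189s^3 + 504s^2t − 128t − 192st − 512t^2 + 96 + 144s + 384t    [distributive law]
= −928st + 720s^2t + 576st^2 − 76s − 204s^2 + 189s^3 + 256t − 512t^2 + 96    [combine like terms]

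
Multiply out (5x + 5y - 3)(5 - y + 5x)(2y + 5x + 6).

280xy + 200x² - 15x + 15xy² + 150x²y + 125x³ + 26y² + 138y - 10y³ - 90

(5x + 5y - 3)(5 - y + 5x)(2y + 5x + 6)
= (25x - 5xy + 25x² + 25y - 5y² + 25xy - 15 + 3y - 15x)(2y + 5x + 6)    [distributive law]
= (10x + 20xy + 25x² + 28y - 5y² - 15)(2y + 5x + 6)    [combine like terms]
= 20xy + 50x² + 60x + 40xy² + 100x²y + 120xy + 50x²y + 125x³ + 150x² + 56y² + 140xy + 168y - 10y³ - 25xy² - 30y² - 30y - 75x - 90    [distributive law]
= 280xy + 200x² - 15x + 15xy² + 150x²y + 125x³ + 26y² + 138y - 10y³ - 90    [combine like terms]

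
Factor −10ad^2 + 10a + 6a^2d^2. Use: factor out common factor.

−10ad^2 + 10a + 6a^2d^2
= 2(−5ad^2 + 5a + 3a^2d^2)    [factor out 2]
= 2a(−5d^2 + 5 + 3ad^2)    [factor out a]

2a(−5d^2 + 5 + 3ad^2)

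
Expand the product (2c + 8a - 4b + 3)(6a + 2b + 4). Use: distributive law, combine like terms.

(2c + 8a - 4b + 3)(6a + 2b + 4)
= 12ac + 4bc + 8c + 48a^2 + 16ab + 32a - 24ab - 8b^2 - 16b + 18a + 6b + 12    [distributive law]
= 12ac + 4bc + 8c + 48a^2 - 8ab + 50a - 8b^2 - 10b + 12    [combine like terms]

12ac + 4bc + 8c + 48a^2 - 8ab + 50a - 8b^2 - 10b + 12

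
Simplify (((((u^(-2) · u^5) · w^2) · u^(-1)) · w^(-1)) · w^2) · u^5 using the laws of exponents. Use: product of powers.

u^7w^3

(((((u^(-2) · u^5) · w^2) · u^(-1)) · w^(-1)) · w^2) · u^5
= ((((u^3 · w^2) · u^(-1)) · w^(-1)) · w^2) · u^5    [product of powers]
= u^7w^3    [product of powers]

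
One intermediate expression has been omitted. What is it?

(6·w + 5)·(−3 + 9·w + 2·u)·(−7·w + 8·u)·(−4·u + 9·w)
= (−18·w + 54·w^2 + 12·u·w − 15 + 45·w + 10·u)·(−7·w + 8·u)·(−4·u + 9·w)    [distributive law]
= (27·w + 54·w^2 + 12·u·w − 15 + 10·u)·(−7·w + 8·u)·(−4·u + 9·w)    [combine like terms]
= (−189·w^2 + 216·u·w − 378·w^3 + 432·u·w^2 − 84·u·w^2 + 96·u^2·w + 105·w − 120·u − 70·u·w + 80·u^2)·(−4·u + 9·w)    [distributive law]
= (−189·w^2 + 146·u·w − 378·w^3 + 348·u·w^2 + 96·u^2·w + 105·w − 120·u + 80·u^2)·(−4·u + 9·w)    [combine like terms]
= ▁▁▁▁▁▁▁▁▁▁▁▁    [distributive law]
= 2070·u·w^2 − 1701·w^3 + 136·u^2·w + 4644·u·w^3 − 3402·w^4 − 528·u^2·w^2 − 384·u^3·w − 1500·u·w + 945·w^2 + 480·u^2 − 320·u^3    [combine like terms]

After distributive law, the bracketed line is:

756·u·w^2 − 1701·w^3 − 584·u^2·w + 1314·u·w^2 + 1512·u·w^3 − 3402·w^4 − 1392·u^2·w^2 + 3132·u·w^3 − 384·u^3·w + 864·u^2·w^2 − 420·u·w + 945·w^2 + 480·u^2 − 1080·u·w − 320·u^3 + 720·u^2·w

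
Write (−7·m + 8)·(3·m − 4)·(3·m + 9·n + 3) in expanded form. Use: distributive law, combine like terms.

−63·m³ − 189·m²·n + 93·m² + 468·m·n + 60·m − 288·n − 96

(−7·m + 8)·(3·m − 4)·(3·m + 9·n + 3)
= (−21·m² + 28·m + 24·m − 32)·(3·m + 9·n + 3)    [distributive law]
= (−21·m² + 52·m − 32)·(3·m + 9·n + 3)    [combine like terms]
= −63·m³ − 189·m²·n − 63·m² + 156·m² + 468·m·n + 156·m − 96·m − 288·n − 96    [distributive law]
= −63·m³ − 189·m²·n + 93·m² + 468·m·n + 60·m − 288·n − 96    [combine like terms]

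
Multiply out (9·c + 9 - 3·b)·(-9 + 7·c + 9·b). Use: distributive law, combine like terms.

-18·c + 63·c² + 60·b·c - 81 + 108·b - 27·b²

(9·c + 9 - 3·b)·(-9 + 7·c + 9·b)
= -81·c + 63·c² + 81·b·c - 81 + 63·c + 81·b + 27·b - 21·b·c - 27·b²    [distributive law]
= -18·c + 63·c² + 60·b·c - 81 + 108·b - 27·b²    [combine like terms]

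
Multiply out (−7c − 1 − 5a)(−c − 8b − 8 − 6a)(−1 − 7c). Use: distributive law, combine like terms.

(−7c − 1 − 5a)(−c − 8b − 8 − 6a)(−1 − 7c)
= (7c^2 + 56bc + 56c + 42ac + c + 8b + 8 + 6a + 5ac + 40ab + 40a + 30a^2)(−1 − 7c)    [distributive law]
= (7c^2 + 56bc + 57c + 47ac + 8b + 8 + 46a + 40ab + 30a^2)(−1 − 7c)    [combine like terms]
= −7c^2 − 49c^3 − 56bc − 392bc^2 − 57c − 399c^2 − 47ac − 329ac^2 − 8b − 56bc − 8 − 56c − 46a − 322ac − 40ab − 280abc − 30a^2 − 210a^2c    [distributive law]
= −406c^2 − 49c^3 − 112bc − 392bc^2 − 113c − 369ac − 329ac^2 − 8b − 8 − 46a − 40ab − 280abc − 30a^2 − 210a^2c    [combine like terms]

−406c^2 − 49c^3 − 112bc − 392bc^2 − 113c − 369ac − 329ac^2 − 8b − 8 − 46a − 40ab − 280abc − 30a^2 − 210a^2c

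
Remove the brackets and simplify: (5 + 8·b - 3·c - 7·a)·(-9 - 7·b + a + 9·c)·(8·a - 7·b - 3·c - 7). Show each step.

(5 + 8·b - 3·c - 7·a)·(-9 - 7·b + a + 9·c)·(8·a - 7·b - 3·c - 7)
= (-45 - 35·b + 5·a + 45·c - 72·b - 56·b^2 + 8·a·b + 72·b·c + 27·c + 21·b·c - 3·a·c - 27·c^2 + 63·a + 49·a·b - 7·a^2 - 63·a·c)·(8·a - 7·b - 3·c - 7)    [distributive law]
= (-45 - 107·b + 68·a + 72·c - 56·b^2 + 57·a·b + 93·b·c - 66·a·c - 27·c^2 - 7·a^2)·(8·a - 7·b - 3·c - 7)    [combine like terms]
= -360·a + 315·b + 135·c + 315 - 856·a·b + 749·b^2 + 321·b·c + 749·b + 544·a^2 - 476·a·b - 204·a·c - 476·a + 576·a·c - 504·b·c - 216·c^2 - 504·c - 448·a·b^2 + 392·b^3 + 168·b^2·c + 392·b^2 + 456·a^2·b - 399·a·b^2 - 171·a·b·c - 399·a·b + 744·a·b·c - 651·b^2·c - 279·b·c^2 - 651·b·c - 528·a^2·c + 462·a·b·c + 198·a·c^2 + 462·a·c - 216·a·c^2 + 189·b·c^2 + 81·c^3 + 189·c^2 - 56·a^3 + 49·a^2·b + 21·a^2·c + 49·a^2    [distributive law]
= -836·a + 1064·b - 369·c + 315 - 1731·a·b + 1141·b^2 - 834·b·c + 593·a^2 + 834·a·c - 27·c^2 - 847·a·b^2 + 392·b^3 - 483·b^2·c + 505·a^2·b + 1035·a·b·c - 90·b·c^2 - 507·a^2·c - 18·a·c^2 + 81·c^3 - 56·a^3    [combine like terms]

-836·a + 1064·b - 369·c + 315 - 1731·a·b + 1141·b^2 - 834·b·c + 593·a^2 + 834·a·c - 27·c^2 - 847·a·b^2 + 392·b^3 - 483·b^2·c + 505·a^2·b + 1035·a·b·c - 90·b·c^2 - 507·a^2·c - 18·a·c^2 + 81·c^3 - 56·a^3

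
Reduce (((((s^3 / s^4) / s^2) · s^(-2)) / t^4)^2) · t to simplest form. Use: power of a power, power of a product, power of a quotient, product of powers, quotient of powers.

s^(-10)t^(-7)

(((((s^3 / s^4) / s^2) · s^(-2)) / t^4)^2) · t
= (((((s^3 / s^4) / s^2) · s^(-2))^2) / ((t^4)^2)) · t    [power of a quotient]
= (((((s^3 / s^4) / s^2)^2) · ((s^(-2))^2)) / ((t^4)^2)) · t    [power of a product]
= (((((s^3 / s^4)^2) / ((s^2)^2)) · ((s^(-2))^2)) / ((t^4)^2)) · t    [power of a quotient]
= ((((((s^3)^2) / ((s^4)^2)) / ((s^2)^2)) · ((s^(-2))^2)) / ((t^4)^2)) · t    [power of a quotient]
= ((((s^6 / ((s^4)^2)) / ((s^2)^2)) · ((s^(-2))^2)) / ((t^4)^2)) · t    [power of a power]
= ((((s^6 / s^8) / ((s^2)^2)) · ((s^(-2))^2)) / ((t^4)^2)) · t    [power of a power]
= (((s^(-2) / ((s^2)^2)) · ((s^(-2))^2)) / ((t^4)^2)) · t    [quotient of powers]
= (((s^(-2) / s^4) · ((s^(-2))^2)) / ((t^4)^2)) · t    [power of a power]
= ((s^(-6) · ((s^(-2))^2)) / ((t^4)^2)) · t    [quotient of powers]
= ((s^(-6) · s^(-4)) / ((t^4)^2)) · t    [power of a power]
= (s^(-10) / ((t^4)^2)) · t    [product of powers]
= (s^(-10) / t^8) · t    [power of a power]
= s^(-10)t^(-7)    [quotient of powers]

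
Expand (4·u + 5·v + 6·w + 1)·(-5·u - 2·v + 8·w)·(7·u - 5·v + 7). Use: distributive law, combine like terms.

-140·u^3 - 131·u^2·v - 175·u^2 + 95·u·v^2 - 220·u·v + 14·u^2·w + 186·u·v·w + 70·u·w + 50·v^3 - 60·v^2 - 140·v^2·w + 156·v·w + 336·u·w^2 - 240·v·w^2 + 336·w^2 - 35·u - 14·v + 56·w

(4·u + 5·v + 6·w + 1)·(-5·u - 2·v + 8·w)·(7·u - 5·v + 7)
= (-20·u^2 - 8·u·v + 32·u·w - 25·u·v - 10·v^2 + 40·v·w - 30·u·w - 12·v·w + 48·w^2 - 5·u - 2·v + 8·w)·(7·u - 5·v + 7)    [distributive law]
= (-20·u^2 - 33·u·v + 2·u·w - 10·v^2 + 28·v·w + 48·w^2 - 5·u - 2·v + 8·w)·(7·u - 5·v + 7)    [combine like terms]
= -140·u^3 + 100·u^2·v - 140·u^2 - 231·u^2·v + 165·u·v^2 - 231·u·v + 14·u^2·w - 10·u·v·w + 14·u·w - 70·u·v^2 + 50·v^3 - 70·v^2 + 196·u·v·w - 140·v^2·w + 196·v·w + 336·u·w^2 - 240·v·w^2 + 336·w^2 - 35·u^2 + 25·u·v - 35·u - 14·u·v + 10·v^2 - 14·v + 56·u·w - 40·v·w + 56·w    [distributive law]
= -140·u^3 - 131·u^2·v - 175·u^2 + 95·u·v^2 - 220·u·v + 14·u^2·w + 186·u·v·w + 70·u·w + 50·v^3 - 60·v^2 - 140·v^2·w + 156·v·w + 336·u·w^2 - 240·v·w^2 + 336·w^2 - 35·u - 14·v + 56·w    [combine like terms]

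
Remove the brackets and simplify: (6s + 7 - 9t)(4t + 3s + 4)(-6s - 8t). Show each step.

-126s²t + 240st² - 108s³ - 270s² - 312st + 64t² - 168s - 224t + 288t³

(6s + 7 - 9t)(4t + 3s + 4)(-6s - 8t)
= (24st + 18s² + 24s + 28t + 21s + 28 - 36t² - 27st - 36t)(-6s - 8t)    [distributive law]
= (-3st + 18s² + 45s - 8t + 28 - 36t²)(-6s - 8t)    [combine like terms]
= 18s²t + 24st² - 108s³ - 144s²t - 270s² - 360st + 48st + 64t² - 168s - 224t + 216st² + 288t³    [distributive law]
= -126s²t + 240st² - 108s³ - 270s² - 312st + 64t² - 168s - 224t + 288t³    [combine like terms]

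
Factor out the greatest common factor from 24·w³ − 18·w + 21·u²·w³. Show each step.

24·w³ − 18·w + 21·u²·w³
= 3(8·w³ − 6·w + 7·u²·w³)    [factor out 3]
= 3·w(8·w² − 6 + 7·u²·w²)    [factor out w]

3·w(8·w² − 6 + 7·u²·w²)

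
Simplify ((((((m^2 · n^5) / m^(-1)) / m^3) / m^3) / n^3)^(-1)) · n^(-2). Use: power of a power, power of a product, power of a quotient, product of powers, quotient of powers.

m^3n^(-4)

((((((m^2 · n^5) / m^(-1)) / m^3) / m^3) / n^3)^(-1)) · n^(-2)
= ((((((m^2 · n^5) / m^(-1)) / m^3) / m^3)^(-1)) / ((n^3)^(-1))) · n^(-2)    [power of a quotient]
= ((((((m^2 · n^5) / m^(-1)) / m^3)^(-1)) / ((m^3)^(-1))) / ((n^3)^(-1))) · n^(-2)    [power of a quotient]
= ((((((m^2 · n^5) / m^(-1))^(-1)) / ((m^3)^(-1))) / ((m^3)^(-1))) / ((n^3)^(-1))) · n^(-2)    [power of a quotient]
= ((((((m^2 · n^5)^(-1)) / ((m^(-1))^(-1))) / ((m^3)^(-1))) / ((m^3)^(-1))) / ((n^3)^(-1))) · n^(-2)    [power of a quotient]
= (((((((m^2)^(-1)) · ((n^5)^(-1))) / ((m^(-1))^(-1))) / ((m^3)^(-1))) / ((m^3)^(-1))) / ((n^3)^(-1))) · n^(-2)    [power of a product]
= (((((m^(-2) · ((n^5)^(-1))) / ((m^(-1))^(-1))) / ((m^3)^(-1))) / ((m^3)^(-1))) / ((n^3)^(-1))) · n^(-2)    [power of a power]
= (((((m^(-2) · n^(-5)) / ((m^(-1))^(-1))) / ((m^3)^(-1))) / ((m^3)^(-1))) / ((n^3)^(-1))) · n^(-2)    [power of a power]
= (((((m^(-2) · n^(-5)) / m) / ((m^3)^(-1))) / ((m^3)^(-1))) / ((n^3)^(-1))) · n^(-2)    [power of a power]
= (((((m^(-2) · n^(-5)) / m) / m^(-3)) / ((m^3)^(-1))) / ((n^3)^(-1))) · n^(-2)    [power of a power]
= (((((m^(-2) · n^(-5)) / m) / m^(-3)) / m^(-3)) / ((n^3)^(-1))) · n^(-2)    [power of a power]
= (((((m^(-2) · n^(-5)) / m) / m^(-3)) / m^(-3)) / n^(-3)) · n^(-2)    [power of a power]
= m^3n^(-4)    [quotient of powers; product of powers]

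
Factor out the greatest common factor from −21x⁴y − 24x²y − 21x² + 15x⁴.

3x²(−7x²y − 8y − 7 + 5x²)

−21x⁴y − 24x²y − 21x² + 15x⁴
= 3(−7x⁴y − 8x²y − 7x² + 5x⁴)    [factor out 3]
= 3x²(−7x²y − 8y − 7 + 5x²)    [factor out x²]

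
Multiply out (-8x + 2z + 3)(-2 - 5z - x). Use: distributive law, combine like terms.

(-8x + 2z + 3)(-2 - 5z - x)
= 16x + 40xz + 8x² - 4z - 10z² - 2xz - 6 - 15z - 3x    [distributive law]
= 13x + 38xz + 8x² - 19z - 10z² - 6    [combine like terms]

13x + 38xz + 8x² - 19z - 10z² - 6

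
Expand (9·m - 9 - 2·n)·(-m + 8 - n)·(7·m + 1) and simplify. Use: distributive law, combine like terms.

(9·m - 9 - 2·n)·(-m + 8 - n)·(7·m + 1)
= (-9·m^2 + 72·m - 9·m·n + 9·m - 72 + 9·n + 2·m·n - 16·n + 2·n^2)·(7·m + 1)    [distributive law]
= (-9·m^2 + 81·m - 7·m·n - 72 - 7·n + 2·n^2)·(7·m + 1)    [combine like terms]
= -63·m^3 - 9·m^2 + 567·m^2 + 81·m - 49·m^2·n - 7·m·n - 504·m - 72 - 49·m·n - 7·n + 14·m·n^2 + 2·n^2    [distributive law]
= -63·m^3 + 558·m^2 - 423·m - 49·m^2·n - 56·m·n - 72 - 7·n + 14·m·n^2 + 2·n^2    [combine like terms]

-63·m^3 + 558·m^2 - 423·m - 49·m^2·n - 56·m·n - 72 - 7·n + 14·m·n^2 + 2·n^2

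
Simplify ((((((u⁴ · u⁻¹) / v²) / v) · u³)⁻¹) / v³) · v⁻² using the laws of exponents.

u⁻⁶v⁻²

((((((u⁴ · u⁻¹) / v²) / v) · u³)⁻¹) / v³) · v⁻²
= ((((((u⁴ · u⁻¹) / v²) / v)⁻¹) · ((u³)⁻¹)) / v³) · v⁻²    [power of a product]
= ((((((u⁴ · u⁻¹) / v²)⁻¹) / (v⁻¹)) · ((u³)⁻¹)) / v³) · v⁻²    [power of a quotient]
= ((((((u⁴ · u⁻¹)⁻¹) / ((v²)⁻¹)) / (v⁻¹)) · ((u³)⁻¹)) / v³) · v⁻²    [power of a quotient]
= (((((((u⁴)⁻¹) · ((u⁻¹)⁻¹)) / ((v²)⁻¹)) / (v⁻¹)) · ((u³)⁻¹)) / v³) · v⁻²    [power of a product]
= (((((u⁻⁴ · ((u⁻¹)⁻¹)) / ((v²)⁻¹)) / (v⁻¹)) · ((u³)⁻¹)) / v³) · v⁻²    [power of a power]
= (((((u⁻⁴ · u) / ((v²)⁻¹)) / (v⁻¹)) · ((u³)⁻¹)) / v³) · v⁻²    [power of a power]
= ((((u⁻³ / ((v²)⁻¹)) / (v⁻¹)) · ((u³)⁻¹)) / v³) · v⁻²    [product of powers]
= ((((u⁻³ / v⁻²) / (v⁻¹)) · ((u³)⁻¹)) / v³) · v⁻²    [power of a power]
= ((((u⁻³ / v⁻²) / v⁻¹) · u⁻³) / v³) · v⁻²    [power of a power]
= u⁻⁶v⁻²    [quotient of powers; product of powers]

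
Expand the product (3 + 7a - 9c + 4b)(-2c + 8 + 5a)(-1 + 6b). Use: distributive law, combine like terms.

78c - 460bc - 24 + 112b - 71a + 406ab + 59ac - 354abc - 35a^2 + 210a^2b - 18c^2 + 108bc^2 - 48b^2c + 192b^2 + 120ab^2

(3 + 7a - 9c + 4b)(-2c + 8 + 5a)(-1 + 6b)
= (-6c + 24 + 15a - 14ac + 56a + 35a^2 + 18c^2 - 72c - 45ac - 8bc + 32b + 20ab)(-1 + 6b)    [distributive law]
= (-78c + 24 + 71a - 59ac + 35a^2 + 18c^2 - 8bc + 32b + 20ab)(-1 + 6b)    [combine like terms]
= 78c - 468bc - 24 + 144b - 71a + 426ab + 59ac - 354abc - 35a^2 + 210a^2b - 18c^2 + 108bc^2 + 8bc - 48b^2c - 32b + 192b^2 - 20ab + 120ab^2    [distributive law]
= 78c - 460bc - 24 + 112b - 71a + 406ab + 59ac - 354abc - 35a^2 + 210a^2b - 18c^2 + 108bc^2 - 48b^2c + 192b^2 + 120ab^2    [combine like terms]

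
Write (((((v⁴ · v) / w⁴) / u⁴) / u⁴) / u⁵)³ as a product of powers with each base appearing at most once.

(((((v⁴ · v) / w⁴) / u⁴) / u⁴) / u⁵)³
= (((((v⁴ · v) / w⁴) / u⁴) / u⁴)³) / ((u⁵)³)    [power of a quotient]
= (((((v⁴ · v) / w⁴) / u⁴)³) / ((u⁴)³)) / ((u⁵)³)    [power of a quotient]
= (((((v⁴ · v) / w⁴)³) / ((u⁴)³)) / ((u⁴)³)) / ((u⁵)³)    [power of a quotient]
= (((((v⁴ · v)³) / ((w⁴)³)) / ((u⁴)³)) / ((u⁴)³)) / ((u⁵)³)    [power of a quotient]
= ((((((v⁴)³) · (v³)) / ((w⁴)³)) / ((u⁴)³)) / ((u⁴)³)) / ((u⁵)³)    [power of a product]
= ((((v¹² · (v³)) / ((w⁴)³)) / ((u⁴)³)) / ((u⁴)³)) / ((u⁵)³)    [power of a power]
= (((v¹⁵ / ((w⁴)³)) / ((u⁴)³)) / ((u⁴)³)) / ((u⁵)³)    [product of powers]
= (((v¹⁵ / w¹²) / ((u⁴)³)) / ((u⁴)³)) / ((u⁵)³)    [power of a power]
= (((v¹⁵ / w¹²) / u¹²) / ((u⁴)³)) / ((u⁵)³)    [power of a power]
= (((v¹⁵ / w¹²) / u¹²) / u¹²) / ((u⁵)³)    [power of a power]
= (((v¹⁵ / w¹²) / u¹²) / u¹²) / u¹⁵    [power of a power]
= u⁻³⁹v¹⁵w⁻¹²    [quotient of powers; product of powers]

u⁻³⁹v¹⁵w⁻¹²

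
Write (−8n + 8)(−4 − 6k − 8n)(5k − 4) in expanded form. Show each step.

−352kn + 128n + 240k^2n + 320kn^2 − 256n^2 + 32k + 128 − 240k^2

(−8n + 8)(−4 − 6k − 8n)(5k − 4)
= (32n + 48kn + 64n^2 − 32 − 48k − 64n)(5k − 4)    [distributive law]
= (−32n + 48kn + 64n^2 − 32 − 48k)(5k − 4)    [combine like terms]
= −160kn + 128n + 240k^2n − 192kn + 320kn^2 − 256n^2 − 160k + 128 − 240k^2 + 192k    [distributive law]
= −352kn + 128n + 240k^2n + 320kn^2 − 256n^2 + 32k + 128 − 240k^2    [combine like terms]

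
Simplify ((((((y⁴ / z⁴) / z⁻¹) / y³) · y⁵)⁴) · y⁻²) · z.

y²²·z⁻¹¹

((((((y⁴ / z⁴) / z⁻¹) / y³) · y⁵)⁴) · y⁻²) · z
= ((((((y⁴ / z⁴) / z⁻¹) / y³)⁴) · ((y⁵)⁴)) · y⁻²) · z    [power of a product]
= ((((((y⁴ / z⁴) / z⁻¹)⁴) / ((y³)⁴)) · ((y⁵)⁴)) · y⁻²) · z    [power of a quotient]
= ((((((y⁴ / z⁴)⁴) / ((z⁻¹)⁴)) / ((y³)⁴)) · ((y⁵)⁴)) · y⁻²) · z    [power of a quotient]
= (((((((y⁴)⁴) / ((z⁴)⁴)) / ((z⁻¹)⁴)) / ((y³)⁴)) · ((y⁵)⁴)) · y⁻²) · z    [power of a quotient]
= (((((y¹⁶ / ((z⁴)⁴)) / ((z⁻¹)⁴)) / ((y³)⁴)) · ((y⁵)⁴)) · y⁻²) · z    [power of a power]
= (((((y¹⁶ / z¹⁶) / ((z⁻¹)⁴)) / ((y³)⁴)) · ((y⁵)⁴)) · y⁻²) · z    [power of a power]
= (((((y¹⁶ / z¹⁶) / z⁻⁴) / ((y³)⁴)) · ((y⁵)⁴)) · y⁻²) · z    [power of a power]
= (((((y¹⁶ / z¹⁶) / z⁻⁴) / y¹²) · ((y⁵)⁴)) · y⁻²) · z    [power of a power]
= (((((y¹⁶ / z¹⁶) / z⁻⁴) / y¹²) · y²⁰) · y⁻²) · z    [power of a power]
= y²²·z⁻¹¹    [quotient of powers; product of powers]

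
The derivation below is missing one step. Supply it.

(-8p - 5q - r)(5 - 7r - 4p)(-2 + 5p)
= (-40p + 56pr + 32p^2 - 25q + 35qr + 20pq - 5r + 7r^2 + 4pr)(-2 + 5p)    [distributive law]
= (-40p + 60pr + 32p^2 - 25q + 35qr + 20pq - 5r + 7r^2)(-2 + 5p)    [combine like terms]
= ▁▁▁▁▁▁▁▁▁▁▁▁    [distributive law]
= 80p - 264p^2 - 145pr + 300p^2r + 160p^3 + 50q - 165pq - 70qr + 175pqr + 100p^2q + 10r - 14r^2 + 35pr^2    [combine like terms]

After distributive law, the bracketed line is:

80p - 200p^2 - 120pr + 300p^2r - 64p^2 + 160p^3 + 50q - 125pq - 70qr + 175pqr - 40pq + 100p^2q + 10r - 25pr - 14r^2 + 35pr^2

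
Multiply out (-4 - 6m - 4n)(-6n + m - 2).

32n + 8m + 8 + 32mn - 6m^2 + 24n^2

(-4 - 6m - 4n)(-6n + m - 2)
= 24n - 4m + 8 + 36mn - 6m^2 + 12m + 24n^2 - 4mn + 8n    [distributive law]
= 32n + 8m + 8 + 32mn - 6m^2 + 24n^2    [combine like terms]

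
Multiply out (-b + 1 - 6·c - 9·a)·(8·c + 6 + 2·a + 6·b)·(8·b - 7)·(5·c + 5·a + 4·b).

(-b + 1 - 6·c - 9·a)·(8·c + 6 + 2·a + 6·b)·(8·b - 7)·(5·c + 5·a + 4·b)
= (-8·b·c - 6·b - 2·a·b - 6·b^2 + 8·c + 6 + 2·a + 6·b - 48·c^2 - 36·c - 12·a·c - 36·b·c - 72·a·c - 54·a - 18·a^2 - 54·a·b)·(8·b - 7)·(5·c + 5·a + 4·b)    [distributive law]
= (-44·b·c - 56·a·b - 6·b^2 - 28·c + 6 - 52·a - 48·c^2 - 84·a·c - 18·a^2)·(8·b - 7)·(5·c + 5·a + 4·b)    [combine like terms]
= (-352·b^2·c + 308·b·c - 448·a·b^2 + 392·a·b - 48·b^3 + 42·b^2 - 224·b·c + 196·c + 48·b - 42 - 416·a·b + 364·a - 384·b·c^2 + 336·c^2 - 672·a·b·c + 588·a·c - 144·a^2·b + 126·a^2)·(5·c + 5·a + 4·b)    [distributive law]
= (-352·b^2·c + 84·b·c - 448·a·b^2 - 24·a·b - 48·b^3 + 42·b^2 + 196·c + 48·b - 42 + 364·a - 384·b·c^2 + 336·c^2 - 672·a·b·c + 588·a·c - 144·a^2·b + 126·a^2)·(5·c + 5·a + 4·b)    [combine like terms]
= -1760·b^2·c^2 - 1760·a·b^2·c - 1408·b^3·c + 420·b·c^2 + 420·a·b·c + 336·b^2·c - 2240·a·b^2·c - 2240·a^2·b^2 - 1792·a·b^3 - 120·a·b·c - 120·a^2·b - 96·a·b^2 - 240·b^3·c - 240·a·b^3 - 192·b^4 + 210·b^2·c + 210·a·b^2 + 168·b^3 + 980·c^2 + 980·a·c + 784·b·c + 240·b·c + 240·a·b + 192·b^2 - 210·c - 210·a - 168·b + 1820·a·c + 1820·a^2 + 1456·a·b - 1920·b·c^3 - 1920·a·b·c^2 - 1536·b^2·c^2 + 1680·c^3 + 1680·a·c^2 + 1344·b·c^2 - 3360·a·b·c^2 - 3360·a^2·b·c - 2688·a·b^2·c + 2940·a·c^2 + 2940·a^2·c + 2352·a·b·c - 720·a^2·b·c - 720·a^3·b - 576·a^2·b^2 + 630·a^2·c + 630·a^3 + 504·a^2·b    [distributive law]
= -3296·b^2·c^2 - 6688·a·b^2·c - 1648·b^3·c + 1764·b·c^2 + 2652·a·b·c + 546·b^2·c - 2816·a^2·b^2 - 2032·a·b^3 + 384·a^2·b + 114·a·b^2 - 192·b^4 + 168·b^3 + 980·c^2 + 2800·a·c + 1024·b·c + 1696·a·b + 192·b^2 - 210·c - 210·a - 168·b + 1820·a^2 - 1920·b·c^3 - 5280·a·b·c^2 + 1680·c^3 + 4620·a·c^2 - 4080·a^2·b·c + 3570·a^2·c - 720·a^3·b + 630·a^3    [combine like terms]

-3296·b^2·c^2 - 6688·a·b^2·c - 1648·b^3·c + 1764·b·c^2 + 2652·a·b·c + 546·b^2·c - 2816·a^2·b^2 - 2032·a·b^3 + 384·a^2·b + 114·a·b^2 - 192·b^4 + 168·b^3 + 980·c^2 + 2800·a·c + 1024·b·c + 1696·a·b + 192·b^2 - 210·c - 210·a - 168·b + 1820·a^2 - 1920·b·c^3 - 5280·a·b·c^2 + 1680·c^3 + 4620·a·c^2 - 4080·a^2·b·c + 3570·a^2·c - 720·a^3·b + 630·a^3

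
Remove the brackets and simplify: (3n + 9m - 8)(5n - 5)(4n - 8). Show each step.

60n³ - 340n² + 600n + 180mn² - 540mn + 360m - 320

(3n + 9m - 8)(5n - 5)(4n - 8)
= (15n² - 15n + 45mn - 45m - 40n + 40)(4n - 8)    [distributive law]
= (15n² - 55n + 45mn - 45m + 40)(4n - 8)    [combine like terms]
= 60n³ - 120n² - 220n² + 440n + 180mn² - 360mn - 180mn + 360m + 160n - 320    [distributive law]
= 60n³ - 340n² + 600n + 180mn² - 540mn + 360m - 320    [combine like terms]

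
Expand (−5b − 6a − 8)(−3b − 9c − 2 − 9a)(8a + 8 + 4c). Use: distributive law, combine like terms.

120ab^2 + 120b^2 + 60b^2c + 612abc + 496bc + 180bc^2 + 776ab + 272b + 504a^2b + 648a^2c + 1344ac + 216ac^2 + 1104a^2 + 800a + 432a^3 + 640c + 288c^2 + 128

(−5b − 6a − 8)(−3b − 9c − 2 − 9a)(8a + 8 + 4c)
= (15b^2 + 45bc + 10b + 45ab + 18ab + 54ac + 12a + 54a^2 + 24b + 72c + 16 + 72a)(8a + 8 + 4c)    [distributive law]
= (15b^2 + 45bc + 34b + 63ab + 54ac + 84a + 54a^2 + 72c + 16)(8a + 8 + 4c)    [combine like terms]
= 120ab^2 + 120b^2 + 60b^2c + 360abc + 360bc + 180bc^2 + 272ab + 272b + 136bc + 504a^2b + 504ab + 252abc + 432a^2c + 432ac + 216ac^2 + 672a^2 + 672a + 336ac + 432a^3 + 432a^2 + 216a^2c + 576ac + 576c + 288c^2 + 128a + 128 + 64c    [distributive law]
= 120ab^2 + 120b^2 + 60b^2c + 612abc + 496bc + 180bc^2 + 776ab + 272b + 504a^2b + 648a^2c + 1344ac + 216ac^2 + 1104a^2 + 800a + 432a^3 + 640c + 288c^2 + 128    [combine like terms]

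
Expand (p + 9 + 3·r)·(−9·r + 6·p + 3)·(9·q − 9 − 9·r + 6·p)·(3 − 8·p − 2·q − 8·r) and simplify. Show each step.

3375·p·q·r − 1080·p^2·q·r − 162·p·q^2·r + 1782·p·q·r^2 − 3510·p·r + 5904·p^2·r + 351·p·r^2 + 1944·p^2·r^2 − 4518·p^2·q − 504·p^3·q − 108·p^2·q^2 + 3672·p^2 − 2196·p^3 − 288·p^4 − 288·p^3·r + 297·p·q − 1026·p·q^2 + 891·p − 4698·q·r + 1296·q^2·r + 2673·q·r^2 + 3159·r − 567·r^2 − 6399·r^3 + 1215·q − 486·q^2 − 729 + 486·q^2·r^2 + 1458·q·r^3 − 1944·r^4

(p + 9 + 3·r)·(−9·r + 6·p + 3)·(9·q − 9 − 9·r + 6·p)·(3 − 8·p − 2·q − 8·r)
= (−9·p·r + 6·p^2 + 3·p − 81·r + 54·p + 27 − 27·r^2 + 18·p·r + 9·r)·(9·q − 9 − 9·r + 6·p)·(3 − 8·p − 2·q − 8·r)    [distributive law]
= (9·p·r + 6·p^2 + 57·p − 72·r + 27 − 27·r^2)·(9·q − 9 − 9·r + 6·p)·(3 − 8·p − 2·q − 8·r)    [combine like terms]
= (81·p·q·r − 81·p·r − 81·p·r^2 + 54·p^2·r + 54·p^2·q − 54·p^2 − 54·p^2·r + 36·p^3 + 513·p·q − 513·p − 513·p·r + 342·p^2 − 648·q·r + 648·r + 648·r^2 − 432·p·r + 243·q − 243 − 243·r + 162·p − 243·q·r^2 + 243·r^2 + 243·r^3 − 162·p·r^2)·(3 − 8·p − 2·q − 8·r)    [distributive law]
= (81·p·q·r − 1026·p·r − 243·p·r^2 + 54·p^2·q + 288·p^2 + 36·p^3 + 513·p·q − 351·p − 648·q·r + 405·r + 891·r^2 + 243·q − 243 − 243·q·r^2 + 243·r^3)·(3 − 8·p − 2·q − 8·r)    [combine like terms]
= 243·p·q·r − 648·p^2·q·r − 162·p·q^2·r − 648·p·q·r^2 − 3078·p·r + 8208·p^2·r + 2052·p·q·r + 8208·p·r^2 − 729·p·r^2 + 1944·p^2·r^2 + 486·p·q·r^2 + 1944·p·r^3 + 162·p^2·q − 432·p^3·q − 108·p^2·q^2 − 432·p^2·q·r + 864·p^2 − 2304·p^3 − 576·p^2·q − 2304·p^2·r + 108·p^3 − 288·p^4 − 72·p^3·q − 288·p^3·r + 1539·p·q − 4104·p^2·q − 1026·p·q^2 − 4104·p·q·r − 1053·p + 2808·p^2 + 702·p·q + 2808·p·r − 1944·q·r + 5184·p·q·r + 1296·q^2·r + 5184·q·r^2 + 1215·r − 3240·p·r − 810·q·r − 3240·r^2 + 2673·r^2 − 7128·p·r^2 − 1782·q·r^2 − 7128·r^3 + 729·q − 1944·p·q − 486·q^2 − 1944·q·r − 729 + 1944·p + 486·q + 1944·r − 729·q·r^2 + 1944·p·q·r^2 + 486·q^2·r^2 + 1944·q·r^3 + 729·r^3 − 1944·p·r^3 − 486·q·r^3 − 1944·r^4    [distributive law]
= 3375·p·q·r − 1080·p^2·q·r − 162·p·q^2·r + 1782·p·q·r^2 − 3510·p·r + 5904·p^2·r + 351·p·r^2 + 1944·p^2·r^2 − 4518·p^2·q − 504·p^3·q − 108·p^2·q^2 + 3672·p^2 − 2196·p^3 − 288·p^4 − 288·p^3·r + 297·p·q − 1026·p·q^2 + 891·p − 4698·q·r + 1296·q^2·r + 2673·q·r^2 + 3159·r − 567·r^2 − 6399·r^3 + 1215·q − 486·q^2 − 729 + 486·q^2·r^2 + 1458·q·r^3 − 1944·r^4    [combine like terms]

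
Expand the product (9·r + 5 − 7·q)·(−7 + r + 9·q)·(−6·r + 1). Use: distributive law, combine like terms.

357·r² + 152·r − 54·r³ − 444·q·r² − 490·q·r − 35 + 94·q + 378·q²·r − 63·q²

(9·r + 5 − 7·q)·(−7 + r + 9·q)·(−6·r + 1)
= (−63·r + 9·r² + 81·q·r − 35 + 5·r + 45·q + 49·q − 7·q·r − 63·q²)·(−6·r + 1)    [distributive law]
= (−58·r + 9·r² + 74·q·r − 35 + 94·q − 63·q²)·(−6·r + 1)    [combine like terms]
= 348·r² − 58·r − 54·r³ + 9·r² − 444·q·r² + 74·q·r + 210·r − 35 − 564·q·r + 94·q + 378·q²·r − 63·q²    [distributive law]
= 357·r² + 152·r − 54·r³ − 444·q·r² − 490·q·r − 35 + 94·q + 378·q²·r − 63·q²    [combine like terms]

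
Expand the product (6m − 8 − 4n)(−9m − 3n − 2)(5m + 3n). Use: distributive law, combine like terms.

(6m − 8 − 4n)(−9m − 3n − 2)(5m + 3n)
= (−54m^2 − 18mn − 12m + 72m + 24n + 16 + 36mn + 12n^2 + 8n)(5m + 3n)    [distributive law]
= (−54m^2 + 18mn + 60m + 32n + 16 + 12n^2)(5m + 3n)    [combine like terms]
= −270m^3 − 162m^2n + 90m^2n + 54mn^2 + 300m^2 + 180mn + 160mn + 96n^2 + 80m + 48n + 60mn^2 + 36n^3    [distributive law]
= −270m^3 − 72m^2n + 114mn^2 + 300m^2 + 340mn + 96n^2 + 80m + 48n + 36n^3    [combine like terms]

−270m^3 − 72m^2n + 114mn^2 + 300m^2 + 340mn + 96n^2 + 80m + 48n + 36n^3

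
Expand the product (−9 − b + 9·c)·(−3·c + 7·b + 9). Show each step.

(−9 − b + 9·c)·(−3·c + 7·b + 9)
= 27·c − 63·b − 81 + 3·b·c − 7·b² − 9·b − 27·c² + 63·b·c + 81·c    [distributive law]
= 108·c − 72·b − 81 + 66·b·c − 7·b² − 27·c²    [combine like terms]

108·c − 72·b − 81 + 66·b·c − 7·b² − 27·c²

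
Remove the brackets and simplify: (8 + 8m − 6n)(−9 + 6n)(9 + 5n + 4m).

(8 + 8m − 6n)(−9 + 6n)(9 + 5n + 4m)
= (−72 + 48n − 72m + 48mn + 54n − 36n^2)(9 + 5n + 4m)    [distributive law]
= (−72 + 102n − 72m + 48mn − 36n^2)(9 + 5n + 4m)    [combine like terms]
= −648 − 360n − 288m + 918n + 510n^2 + 408mn − 648m − 360mn − 288m^2 + 432mn + 240mn^2 + 192m^2n − 324n^2 − 180n^3 − 144mn^2    [distributive law]
= −648 + 558n − 936m + 186n^2 + 480mn − 288m^2 + 96mn^2 + 192m^2n − 180n^3    [combine like terms]

−648 + 558n − 936m + 186n^2 + 480mn − 288m^2 + 96mn^2 + 192m^2n − 180n^3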